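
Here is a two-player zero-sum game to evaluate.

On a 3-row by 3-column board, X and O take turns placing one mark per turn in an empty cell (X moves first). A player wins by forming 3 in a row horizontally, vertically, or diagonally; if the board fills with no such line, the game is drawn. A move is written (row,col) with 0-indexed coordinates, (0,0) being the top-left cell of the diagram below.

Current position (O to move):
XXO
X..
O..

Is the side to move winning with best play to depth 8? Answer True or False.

O winning at [XXO/X../O..]: True

ply 1, O at XXO/X../O.. | (1,1)=+1→XXO/XO./O..*; (1,2)=+1→XXO/X.O/O..; (2,1)=+1→XXO/X../OO.; (2,2)=+1→XXO/X../O.O
ply 2: XXO/XO./O.. is terminal -1 (X); from XXO/X../O.. depth 8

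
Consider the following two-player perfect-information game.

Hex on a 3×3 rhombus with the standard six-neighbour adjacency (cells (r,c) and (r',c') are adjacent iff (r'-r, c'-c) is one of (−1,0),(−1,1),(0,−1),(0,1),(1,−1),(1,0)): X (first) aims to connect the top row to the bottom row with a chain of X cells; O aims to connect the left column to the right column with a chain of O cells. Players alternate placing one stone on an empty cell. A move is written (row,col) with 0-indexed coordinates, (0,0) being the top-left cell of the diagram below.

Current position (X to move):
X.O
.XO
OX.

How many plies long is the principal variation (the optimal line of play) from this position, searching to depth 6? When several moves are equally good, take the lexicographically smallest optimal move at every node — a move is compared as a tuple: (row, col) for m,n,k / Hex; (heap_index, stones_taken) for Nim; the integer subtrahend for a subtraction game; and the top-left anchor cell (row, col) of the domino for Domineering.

PV length from [X.O/.XO/OX.]: 1 ply

p1 X@[X.O/.XO/OX.]: (0,1)[XXO/.XO/OX.]+1* (1,0)[X.O/XXO/OX.]+1 (2,2)[X.O/.XO/OXX]+1
p2 O@[XXO/.XO/OX.] terminal -1; root [X.O/.XO/OX.] d6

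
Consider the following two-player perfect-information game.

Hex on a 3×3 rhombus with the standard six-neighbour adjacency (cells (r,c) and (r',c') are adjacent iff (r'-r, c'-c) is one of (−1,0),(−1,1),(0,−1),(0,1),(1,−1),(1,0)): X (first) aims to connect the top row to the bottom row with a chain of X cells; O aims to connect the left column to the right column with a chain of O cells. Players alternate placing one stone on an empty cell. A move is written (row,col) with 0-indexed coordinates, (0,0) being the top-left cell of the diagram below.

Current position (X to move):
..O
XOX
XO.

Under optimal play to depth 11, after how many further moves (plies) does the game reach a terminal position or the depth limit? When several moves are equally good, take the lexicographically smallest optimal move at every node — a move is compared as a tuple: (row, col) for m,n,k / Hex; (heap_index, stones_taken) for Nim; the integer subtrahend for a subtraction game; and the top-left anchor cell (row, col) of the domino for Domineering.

ply 1, X at ..O/XOX/XO. | (0,0)=+1→X.O/XOX/XO.*; (0,1)=+1→.XO/XOX/XO.; (2,2)=+1→..O/XOX/XOX
ply 2: X.O/XOX/XO. is terminal -1 (O); from ..O/XOX/XO. depth 11

PV length from [..O/XOX/XO.]: 1 ply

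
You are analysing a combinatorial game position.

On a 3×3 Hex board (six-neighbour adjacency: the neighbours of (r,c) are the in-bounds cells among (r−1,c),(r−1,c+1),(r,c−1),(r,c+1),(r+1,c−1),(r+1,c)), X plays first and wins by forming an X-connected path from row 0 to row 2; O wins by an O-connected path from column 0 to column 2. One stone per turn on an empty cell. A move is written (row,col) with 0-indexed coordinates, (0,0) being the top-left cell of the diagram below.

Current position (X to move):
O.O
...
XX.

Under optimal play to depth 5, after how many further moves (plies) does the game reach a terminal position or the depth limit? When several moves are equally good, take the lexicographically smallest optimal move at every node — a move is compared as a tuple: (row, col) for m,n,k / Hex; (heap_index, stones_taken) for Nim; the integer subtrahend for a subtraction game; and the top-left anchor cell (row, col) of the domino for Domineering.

ply 1, X at O.O/.../XX. | (0,1)=+1→OXO/.../XX.*; (1,0)=-1→O.O/X../XX.; (1,1)=-1→O.O/.X./XX.; (1,2)=-1→O.O/..X/XX.; (2,2)=-1→O.O/.../XXX
ply 2, O at OXO/.../XX. | (1,0)=-1→OXO/O../XX.*; (1,1)=-1→OXO/.O./XX.; (1,2)=-1→OXO/..O/XX.; (2,2)=-1→OXO/.../XXO
ply 3, X at OXO/O../XX. | (1,1)=+1→OXO/OX./XX.*; (1,2)=-1→OXO/O.X/XX.; (2,2)=-1→OXO/O../XXX
ply 4: OXO/OX./XX. is terminal -1 (O); from O.O/.../XX. depth 5

PV length from [O.O/.../XX.]: 3 plies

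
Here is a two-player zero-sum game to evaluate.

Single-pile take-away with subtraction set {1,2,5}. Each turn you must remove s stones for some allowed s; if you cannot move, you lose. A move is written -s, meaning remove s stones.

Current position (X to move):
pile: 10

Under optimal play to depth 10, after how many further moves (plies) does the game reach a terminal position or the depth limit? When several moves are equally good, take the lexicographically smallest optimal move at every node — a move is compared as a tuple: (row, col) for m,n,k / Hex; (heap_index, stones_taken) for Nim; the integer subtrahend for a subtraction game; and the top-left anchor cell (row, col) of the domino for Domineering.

p1 X@[10]: -1[9]+1* -2[8]-1 -5[5]-1
p2 O@[9]: -1[8]-1* -2[7]-1 -5[4]-1
p3 X@[8]: -1[7]-1 -2[6]+1* -5[3]+1
p4 O@[6]: -1[5]-1* -2[4]-1 -5[1]-1
p5 X@[5]: -1[4]-1 -2[3]+1* -5[0]+1
p6 O@[3]: -1[2]-1* -2[1]-1
p7 X@[2]: -1[1]-1 -2[0]+1*
p8 O@[0] terminal -1; root [10] d10

PV length from [10]: 7 plies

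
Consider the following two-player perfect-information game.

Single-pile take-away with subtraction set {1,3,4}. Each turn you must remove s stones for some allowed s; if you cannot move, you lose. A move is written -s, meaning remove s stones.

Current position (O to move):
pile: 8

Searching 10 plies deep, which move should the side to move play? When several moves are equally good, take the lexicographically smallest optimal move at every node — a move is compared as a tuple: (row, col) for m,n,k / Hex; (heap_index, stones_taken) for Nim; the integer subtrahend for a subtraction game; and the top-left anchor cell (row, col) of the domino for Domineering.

O's best at [8]: -1

p1 O@[8]: -1[7]+1* -3[5]-1 -4[4]-1
p2 X@[7]: -1[6]-1* -3[4]-1 -4[3]-1
p3 O@[6]: -1[5]-1 -3[3]-1 -4[2]+1*
p4 X@[2]: -1[1]-1*
p5 O@[1]: -1[0]+1*
p6 X@[0] terminal -1; root [8] d10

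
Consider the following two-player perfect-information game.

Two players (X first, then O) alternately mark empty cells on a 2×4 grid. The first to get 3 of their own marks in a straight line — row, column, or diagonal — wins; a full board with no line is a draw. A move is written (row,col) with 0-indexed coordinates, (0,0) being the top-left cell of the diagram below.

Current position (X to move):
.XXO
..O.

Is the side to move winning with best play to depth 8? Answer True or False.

[.XXO/..O.] X move#1: (0,0):+1/XXXO/..O.*, (1,0):+0/.XXO/X.O., (1,1):+0/.XXO/.XO., (1,3):+0/.XXO/..OX
[XXXO/..O.] end (terminal -1, O#2); searched .XXO/..O. to 8

X winning at [.XXO/..O.]: True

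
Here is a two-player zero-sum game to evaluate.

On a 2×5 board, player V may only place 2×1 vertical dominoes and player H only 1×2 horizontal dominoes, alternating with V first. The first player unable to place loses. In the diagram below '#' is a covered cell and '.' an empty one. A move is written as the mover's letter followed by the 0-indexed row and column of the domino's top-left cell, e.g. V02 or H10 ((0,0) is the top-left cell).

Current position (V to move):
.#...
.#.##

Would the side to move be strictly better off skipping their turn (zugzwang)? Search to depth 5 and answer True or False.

zugzwang(.#.../.#.##, V) = False

[.#.../.#.##] V move#1: V00:-1/##.../##.##, V02:+1/.##../.####*
[.##../.####] H move#2: H03:-1/.####/.####*
[.####/.####] V move#3: V00:+1/#####/#####*
[#####/#####] end (terminal -1, H#4); searched .#.../.#.## to 5
if V skipped the turn, H would face:
~ [.#.../.#.##] H move#1: H02:-1/.###./.#.##*, H03:-1/.#.##/.#.##
~ [.###./.#.##] V move#2: V00:+1/####./##.##*
~ [####./##.##] end (terminal -1, H#3); searched .#.../.#.## to 5
compare (V): move=+1 vs pass=+1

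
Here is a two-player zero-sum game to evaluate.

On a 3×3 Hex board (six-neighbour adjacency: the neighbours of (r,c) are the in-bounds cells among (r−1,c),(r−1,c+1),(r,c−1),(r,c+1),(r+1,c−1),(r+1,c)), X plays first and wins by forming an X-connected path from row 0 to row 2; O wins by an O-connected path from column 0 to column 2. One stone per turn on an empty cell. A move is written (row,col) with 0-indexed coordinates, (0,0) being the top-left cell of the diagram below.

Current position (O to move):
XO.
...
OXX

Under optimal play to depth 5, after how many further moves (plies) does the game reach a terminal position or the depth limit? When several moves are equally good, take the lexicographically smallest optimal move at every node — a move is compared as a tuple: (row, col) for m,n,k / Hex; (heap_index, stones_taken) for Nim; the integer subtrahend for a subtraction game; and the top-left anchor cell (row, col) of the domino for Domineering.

ply 1, O at XO./.../OXX | (0,2)=+1→XOO/.../OXX*; (1,0)=-1→XO./O../OXX; (1,1)=+1→XO./.O./OXX; (1,2)=-1→XO./..O/OXX
ply 2, X at XOO/.../OXX | (1,0)=-1→XOO/X../OXX*; (1,1)=-1→XOO/.X./OXX; (1,2)=-1→XOO/..X/OXX
ply 3, O at XOO/X../OXX | (1,1)=+1→XOO/XO./OXX*; (1,2)=-1→XOO/X.O/OXX
ply 4: XOO/XO./OXX is terminal -1 (X); from XO./.../OXX depth 5

PV length from [XO./.../OXX]: 3 plies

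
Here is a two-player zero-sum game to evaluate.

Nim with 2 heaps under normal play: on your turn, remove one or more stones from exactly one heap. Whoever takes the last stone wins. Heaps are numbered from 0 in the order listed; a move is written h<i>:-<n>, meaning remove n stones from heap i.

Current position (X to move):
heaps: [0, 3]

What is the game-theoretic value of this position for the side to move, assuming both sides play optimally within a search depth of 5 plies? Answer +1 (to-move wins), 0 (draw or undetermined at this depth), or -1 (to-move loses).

ply 1, X at (0,3) | h1:-1=-1→(0,2); h1:-2=-1→(0,1); h1:-3=+1→(0,0)*
ply 2: (0,0) is terminal -1 (O); from (0,3) depth 5

value((0,3), X) = +1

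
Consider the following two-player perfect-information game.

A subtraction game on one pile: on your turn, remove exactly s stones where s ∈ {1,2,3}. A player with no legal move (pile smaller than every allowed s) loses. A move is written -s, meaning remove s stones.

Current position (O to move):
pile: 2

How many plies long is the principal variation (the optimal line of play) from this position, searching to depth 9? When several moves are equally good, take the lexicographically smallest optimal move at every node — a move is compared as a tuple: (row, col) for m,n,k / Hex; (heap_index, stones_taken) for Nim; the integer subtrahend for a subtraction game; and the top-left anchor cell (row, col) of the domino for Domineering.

[2] O move#1: -1:-1/1, -2:+1/0*
[0] end (terminal -1, X#2); searched 2 to 9

PV length from [2]: 1 ply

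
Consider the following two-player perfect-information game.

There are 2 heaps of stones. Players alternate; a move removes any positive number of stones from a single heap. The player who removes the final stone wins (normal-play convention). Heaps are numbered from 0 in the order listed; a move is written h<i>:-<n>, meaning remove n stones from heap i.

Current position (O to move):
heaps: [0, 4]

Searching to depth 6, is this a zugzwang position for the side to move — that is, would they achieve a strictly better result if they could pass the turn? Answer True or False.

ply 1, O at (0,4) | h1:-1=-1→(0,3); h1:-2=-1→(0,2); h1:-3=-1→(0,1); h1:-4=+1→(0,0)*
ply 2: (0,0) is terminal -1 (X); from (0,4) depth 6
suppose O passes — search the same position with X to move:
pass> ply 1, X at (0,4) | h1:-1=-1→(0,3); h1:-2=-1→(0,2); h1:-3=-1→(0,1); h1:-4=+1→(0,0)*
pass> ply 2: (0,0) is terminal -1 (O); from (0,4) depth 6
for O: play +1, pass -1

zugzwang((0,4), O) = False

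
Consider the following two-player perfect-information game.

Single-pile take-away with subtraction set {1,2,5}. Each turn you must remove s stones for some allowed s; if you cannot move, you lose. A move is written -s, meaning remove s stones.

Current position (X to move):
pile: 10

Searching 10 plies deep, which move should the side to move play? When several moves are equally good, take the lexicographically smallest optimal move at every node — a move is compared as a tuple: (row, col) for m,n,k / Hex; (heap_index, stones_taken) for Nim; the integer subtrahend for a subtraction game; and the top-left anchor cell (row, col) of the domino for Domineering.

p1 X@[10]: -1[9]+1* -2[8]-1 -5[5]-1
p2 O@[9]: -1[8]-1* -2[7]-1 -5[4]-1
p3 X@[8]: -1[7]-1 -2[6]+1* -5[3]+1
p4 O@[6]: -1[5]-1* -2[4]-1 -5[1]-1
p5 X@[5]: -1[4]-1 -2[3]+1* -5[0]+1
p6 O@[3]: -1[2]-1* -2[1]-1
p7 X@[2]: -1[1]-1 -2[0]+1*
p8 O@[0] terminal -1; root [10] d10

X's best at [10]: -1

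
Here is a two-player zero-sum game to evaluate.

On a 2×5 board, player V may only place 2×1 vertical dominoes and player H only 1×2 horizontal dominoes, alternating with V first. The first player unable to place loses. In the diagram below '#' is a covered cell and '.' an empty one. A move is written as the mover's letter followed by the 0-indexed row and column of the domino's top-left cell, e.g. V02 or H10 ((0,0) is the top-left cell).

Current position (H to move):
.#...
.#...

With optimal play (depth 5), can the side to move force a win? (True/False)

H winning at [.#.../.#...]: False

[.#.../.#...] H move#1: H02:-1/.###./.#...*, H03:-1/.#.##/.#..., H12:-1/.#.../.###., H13:-1/.#.../.#.##
[.###./.#...] V move#2: V00:-1/####./##..., V04:+1/.####/.#..#*
[.####/.#..#] H move#3: H12:-1/.####/.####*
[.####/.####] V move#4: V00:+1/#####/#####*
[#####/#####] end (terminal -1, H#5); searched .#.../.#... to 5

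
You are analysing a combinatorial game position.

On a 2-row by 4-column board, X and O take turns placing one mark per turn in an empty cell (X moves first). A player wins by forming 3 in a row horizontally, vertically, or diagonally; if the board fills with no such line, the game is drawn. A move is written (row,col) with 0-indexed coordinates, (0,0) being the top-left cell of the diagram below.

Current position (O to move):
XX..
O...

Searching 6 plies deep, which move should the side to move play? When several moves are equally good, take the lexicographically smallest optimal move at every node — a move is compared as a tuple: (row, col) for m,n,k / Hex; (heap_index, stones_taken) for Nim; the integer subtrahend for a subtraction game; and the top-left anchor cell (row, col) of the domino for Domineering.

p1 O@[XX../O...]: (0,2)[XXO./O...]+0* (0,3)[XX.O/O...]-1 (1,1)[XX../OO..]-1 (1,2)[XX../O.O.]-1 (1,3)[XX../O..O]-1
p2 X@[XXO./O...]: (0,3)[XXOX/O...]+0* (1,1)[XXO./OX..]+0 (1,2)[XXO./O.X.]+0 (1,3)[XXO./O..X]+0
p3 O@[XXOX/O...]: (1,1)[XXOX/OO..]+0* (1,2)[XXOX/O.O.]+0 (1,3)[XXOX/O..O]+0
p4 X@[XXOX/OO..]: (1,2)[XXOX/OOX.]+0* (1,3)[XXOX/OO.X]-1
p5 O@[XXOX/OOX.]: (1,3)[XXOX/OOXO]+0*
p6 X@[XXOX/OOXO] terminal +0; root [XX../O...] d6

O's best at [XX../O...]: (0,2)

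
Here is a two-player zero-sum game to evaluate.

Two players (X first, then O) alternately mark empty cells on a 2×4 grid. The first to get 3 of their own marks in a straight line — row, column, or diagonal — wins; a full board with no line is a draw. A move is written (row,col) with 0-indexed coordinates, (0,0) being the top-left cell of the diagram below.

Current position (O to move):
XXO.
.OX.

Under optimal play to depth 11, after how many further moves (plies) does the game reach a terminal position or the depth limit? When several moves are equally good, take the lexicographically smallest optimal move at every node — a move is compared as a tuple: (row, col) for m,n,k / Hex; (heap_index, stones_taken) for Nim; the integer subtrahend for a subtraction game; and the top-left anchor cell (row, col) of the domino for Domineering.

[XXO./.OX.] O move#1: (0,3):+0/XXOO/.OX.*, (1,0):+0/XXO./OOX., (1,3):+0/XXO./.OXO
[XXOO/.OX.] X move#2: (1,0):+0/XXOO/XOX.*, (1,3):+0/XXOO/.OXX
[XXOO/XOX.] O move#3: (1,3):+0/XXOO/XOXO*
[XXOO/XOXO] end (terminal +0, X#4); searched XXO./.OX. to 11

PV length from [XXO./.OX.]: 3 plies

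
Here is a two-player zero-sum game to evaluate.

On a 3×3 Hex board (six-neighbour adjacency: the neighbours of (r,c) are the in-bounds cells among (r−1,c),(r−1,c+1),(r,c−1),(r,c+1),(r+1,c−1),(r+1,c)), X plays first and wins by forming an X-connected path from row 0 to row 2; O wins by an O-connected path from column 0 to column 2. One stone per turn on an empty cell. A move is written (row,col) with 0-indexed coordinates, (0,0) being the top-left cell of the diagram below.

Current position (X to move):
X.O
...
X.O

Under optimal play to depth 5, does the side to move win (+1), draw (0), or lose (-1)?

value(X.O/.../X.O, X) = +1

p1 X@[X.O/.../X.O]: (0,1)[XXO/.../X.O]+1* (1,0)[X.O/X../X.O]+1 (1,1)[X.O/.X./X.O]+1 (1,2)[X.O/..X/X.O]-1 (2,1)[X.O/.../XXO]-1
p2 O@[XXO/.../X.O]: (1,0)[XXO/O../X.O]-1* (1,1)[XXO/.O./X.O]-1 (1,2)[XXO/..O/X.O]-1 (2,1)[XXO/.../XOO]-1
p3 X@[XXO/O../X.O]: (1,1)[XXO/OX./X.O]+1* (1,2)[XXO/O.X/X.O]-1 (2,1)[XXO/O../XXO]-1
p4 O@[XXO/OX./X.O] terminal -1; root [X.O/.../X.O] d5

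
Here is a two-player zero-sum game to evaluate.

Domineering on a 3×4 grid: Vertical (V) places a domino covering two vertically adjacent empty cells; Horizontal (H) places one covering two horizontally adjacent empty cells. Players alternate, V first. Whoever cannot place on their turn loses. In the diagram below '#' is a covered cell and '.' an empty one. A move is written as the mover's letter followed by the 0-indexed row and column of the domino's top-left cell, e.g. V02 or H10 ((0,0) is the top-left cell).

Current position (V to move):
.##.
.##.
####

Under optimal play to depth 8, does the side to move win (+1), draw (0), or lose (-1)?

value(.##./.##./####, V) = +1

[.##./.##./####] V move#1: V00:+1/###./###./####*, V03:+1/.###/.###/####
[###./###./####] end (terminal -1, H#2); searched .##./.##./#### to 8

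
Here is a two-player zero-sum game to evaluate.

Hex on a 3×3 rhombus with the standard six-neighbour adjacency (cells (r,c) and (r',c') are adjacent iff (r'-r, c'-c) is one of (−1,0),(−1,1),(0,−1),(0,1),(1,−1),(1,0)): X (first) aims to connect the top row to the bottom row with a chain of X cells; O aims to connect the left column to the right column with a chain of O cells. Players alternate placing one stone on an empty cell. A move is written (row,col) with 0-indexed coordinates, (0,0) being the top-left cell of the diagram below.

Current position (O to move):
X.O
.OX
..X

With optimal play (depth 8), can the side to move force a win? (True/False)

O winning at [X.O/.OX/..X]: True

p1 O@[X.O/.OX/..X]: (0,1)[XOO/.OX/..X]+1* (1,0)[X.O/OOX/..X]+1 (2,0)[X.O/.OX/O.X]+1 (2,1)[X.O/.OX/.OX]+1
p2 X@[XOO/.OX/..X]: (1,0)[XOO/XOX/..X]-1* (2,0)[XOO/.OX/X.X]-1 (2,1)[XOO/.OX/.XX]-1
p3 O@[XOO/XOX/..X]: (2,0)[XOO/XOX/O.X]+1* (2,1)[XOO/XOX/.OX]-1
p4 X@[XOO/XOX/O.X] terminal -1; root [X.O/.OX/..X] d8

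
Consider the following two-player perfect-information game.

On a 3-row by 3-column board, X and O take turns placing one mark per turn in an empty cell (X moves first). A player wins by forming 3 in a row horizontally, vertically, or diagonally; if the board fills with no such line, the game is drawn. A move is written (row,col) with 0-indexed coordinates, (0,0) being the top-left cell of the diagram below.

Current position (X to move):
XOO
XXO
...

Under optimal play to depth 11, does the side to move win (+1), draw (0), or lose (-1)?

p1 X@[XOO/XXO/...]: (2,0)[XOO/XXO/X..]+1* (2,1)[XOO/XXO/.X.]-1 (2,2)[XOO/XXO/..X]+1
p2 O@[XOO/XXO/X..] terminal -1; root [XOO/XXO/...] d11

value(XOO/XXO/..., X) = +1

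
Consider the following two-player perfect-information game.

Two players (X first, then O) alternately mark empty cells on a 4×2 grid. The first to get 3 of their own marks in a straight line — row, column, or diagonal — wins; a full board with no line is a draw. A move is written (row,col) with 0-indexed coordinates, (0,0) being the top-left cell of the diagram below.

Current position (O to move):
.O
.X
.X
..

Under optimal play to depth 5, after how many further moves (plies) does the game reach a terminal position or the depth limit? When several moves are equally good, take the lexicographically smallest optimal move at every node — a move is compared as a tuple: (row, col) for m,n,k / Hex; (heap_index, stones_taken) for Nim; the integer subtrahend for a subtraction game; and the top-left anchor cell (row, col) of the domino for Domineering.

PV length from [.O/.X/.X/..]: 5 plies

ply 1, O at .O/.X/.X/.. | (0,0)=-1→OO/.X/.X/..; (1,0)=-1→.O/OX/.X/..; (2,0)=-1→.O/.X/OX/..; (3,0)=-1→.O/.X/.X/O.; (3,1)=+0→.O/.X/.X/.O*
ply 2, X at .O/.X/.X/.O | (0,0)=+0→XO/.X/.X/.O*; (1,0)=+0→.O/XX/.X/.O; (2,0)=+0→.O/.X/XX/.O; (3,0)=+0→.O/.X/.X/XO
ply 3, O at XO/.X/.X/.O | (1,0)=+0→XO/OX/.X/.O*; (2,0)=+0→XO/.X/OX/.O; (3,0)=+0→XO/.X/.X/OO
ply 4, X at XO/OX/.X/.O | (2,0)=+0→XO/OX/XX/.O*; (3,0)=+0→XO/OX/.X/XO
ply 5, O at XO/OX/XX/.O | (3,0)=+0→XO/OX/XX/OO*
ply 6: XO/OX/XX/OO is terminal +0 (X); from .O/.X/.X/.. depth 5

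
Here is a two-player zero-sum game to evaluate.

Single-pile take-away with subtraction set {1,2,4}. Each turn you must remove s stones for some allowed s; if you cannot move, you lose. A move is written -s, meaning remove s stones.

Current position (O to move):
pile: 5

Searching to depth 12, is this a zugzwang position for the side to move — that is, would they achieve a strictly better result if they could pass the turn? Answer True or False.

zugzwang(5, O) = False

p1 O@[5]: -1[4]-1 -2[3]+1* -4[1]-1
p2 X@[3]: -1[2]-1* -2[1]-1
p3 O@[2]: -1[1]-1 -2[0]+1*
p4 X@[0] terminal -1; root [5] d12
if O skipped the turn, X would face:
~ p1 X@[5]: -1[4]-1 -2[3]+1* -4[1]-1
~ p2 O@[3]: -1[2]-1* -2[1]-1
~ p3 X@[2]: -1[1]-1 -2[0]+1*
~ p4 O@[0] terminal -1; root [5] d12
compare (O): move=+1 vs pass=-1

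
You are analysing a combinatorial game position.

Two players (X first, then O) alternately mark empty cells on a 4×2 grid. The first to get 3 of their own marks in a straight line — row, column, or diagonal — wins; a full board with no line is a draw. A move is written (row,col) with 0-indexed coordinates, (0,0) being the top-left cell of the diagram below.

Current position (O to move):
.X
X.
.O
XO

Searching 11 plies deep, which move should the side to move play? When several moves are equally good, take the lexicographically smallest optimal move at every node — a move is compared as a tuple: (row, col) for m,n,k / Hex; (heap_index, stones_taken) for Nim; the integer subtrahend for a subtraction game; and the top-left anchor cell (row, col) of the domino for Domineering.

O's best at [.X/X./.O/XO]: (1,1)

[.X/X./.O/XO] O move#1: (0,0):-1/OX/X./.O/XO, (1,1):+1/.X/XO/.O/XO*, (2,0):+0/.X/X./OO/XO
[.X/XO/.O/XO] end (terminal -1, X#2); searched .X/X./.O/XO to 11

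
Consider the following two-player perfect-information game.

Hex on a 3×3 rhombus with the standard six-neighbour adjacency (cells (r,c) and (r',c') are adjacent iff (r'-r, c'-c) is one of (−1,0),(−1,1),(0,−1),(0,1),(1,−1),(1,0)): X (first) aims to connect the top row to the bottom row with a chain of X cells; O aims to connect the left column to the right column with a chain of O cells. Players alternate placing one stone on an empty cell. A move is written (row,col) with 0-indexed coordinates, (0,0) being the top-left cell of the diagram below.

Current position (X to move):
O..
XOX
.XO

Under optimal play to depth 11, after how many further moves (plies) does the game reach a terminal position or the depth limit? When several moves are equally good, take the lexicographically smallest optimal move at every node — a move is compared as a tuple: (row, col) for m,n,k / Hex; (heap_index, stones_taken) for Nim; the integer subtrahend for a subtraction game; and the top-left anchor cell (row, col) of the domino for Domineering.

[O../XOX/.XO] X move#1: (0,1):+1/OX./XOX/.XO*, (0,2):+1/O.X/XOX/.XO, (2,0):+1/O../XOX/XXO
[OX./XOX/.XO] O move#2: (0,2):-1/OXO/XOX/.XO*, (2,0):-1/OX./XOX/OXO
[OXO/XOX/.XO] X move#3: (2,0):+1/OXO/XOX/XXO*
[OXO/XOX/XXO] end (terminal -1, O#4); searched O../XOX/.XO to 11

PV length from [O../XOX/.XO]: 3 plies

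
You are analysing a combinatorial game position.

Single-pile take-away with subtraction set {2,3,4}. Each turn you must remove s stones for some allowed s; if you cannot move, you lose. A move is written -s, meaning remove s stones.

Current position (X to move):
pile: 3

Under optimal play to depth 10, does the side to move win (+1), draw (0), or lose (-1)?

p1 X@[3]: -2[1]+1* -3[0]+1
p2 O@[1] terminal -1; root [3] d10

value(3, X) = +1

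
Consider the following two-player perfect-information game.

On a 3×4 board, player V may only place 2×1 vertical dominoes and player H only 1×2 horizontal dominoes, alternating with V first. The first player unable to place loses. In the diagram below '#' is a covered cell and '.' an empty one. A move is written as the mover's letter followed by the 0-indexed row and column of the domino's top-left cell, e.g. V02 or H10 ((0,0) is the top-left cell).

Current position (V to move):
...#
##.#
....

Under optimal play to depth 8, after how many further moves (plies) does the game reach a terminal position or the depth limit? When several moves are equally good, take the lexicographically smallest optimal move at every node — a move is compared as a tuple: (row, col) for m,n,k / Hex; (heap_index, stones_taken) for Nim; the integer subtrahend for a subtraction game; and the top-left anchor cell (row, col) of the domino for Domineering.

ply 1, V at ...#/##.#/.... | V02=-1→..##/####/....*; V12=-1→...#/####/..#.
ply 2, H at ..##/####/.... | H00=+1→####/####/....*; H20=+1→..##/####/##..; H21=+1→..##/####/.##.; H22=+1→..##/####/..##
ply 3: ####/####/.... is terminal -1 (V); from ...#/##.#/.... depth 8

PV length from [...#/##.#/....]: 2 plies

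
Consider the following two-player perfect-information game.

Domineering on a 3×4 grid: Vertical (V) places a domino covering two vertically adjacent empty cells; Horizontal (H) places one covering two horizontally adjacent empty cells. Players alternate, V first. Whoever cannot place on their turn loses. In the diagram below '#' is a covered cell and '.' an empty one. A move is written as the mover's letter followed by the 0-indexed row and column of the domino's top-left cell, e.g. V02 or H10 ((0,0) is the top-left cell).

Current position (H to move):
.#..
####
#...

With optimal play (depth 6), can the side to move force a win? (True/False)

p1 H@[.#../####/#...]: H02[.###/####/#...]+1* H21[.#../####/###.]+1 H22[.#../####/#.##]+1
p2 V@[.###/####/#...] terminal -1; root [.#../####/#...] d6

H winning at [.#../####/#...]: True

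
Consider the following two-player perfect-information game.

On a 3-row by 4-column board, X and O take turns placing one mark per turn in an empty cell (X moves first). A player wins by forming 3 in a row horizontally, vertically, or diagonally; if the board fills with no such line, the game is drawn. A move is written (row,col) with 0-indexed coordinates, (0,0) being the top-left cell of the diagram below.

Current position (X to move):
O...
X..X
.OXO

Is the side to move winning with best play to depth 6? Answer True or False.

[O.../X..X/.OXO] X move#1: (0,1):+0/OX../X..X/.OXO, (0,2):-1/O.X./X..X/.OXO, (0,3):-1/O..X/X..X/.OXO, (1,1):-1/O.../XX.X/.OXO, (1,2):+1/O.../X.XX/.OXO*, (2,0):-1/O.../X..X/XOXO
[O.../X.XX/.OXO] O move#2: (0,1):-1/OO../X.XX/.OXO*, (0,2):-1/O.O./X.XX/.OXO, (0,3):-1/O..O/X.XX/.OXO, (1,1):-1/O.../XOXX/.OXO, (2,0):-1/O.../X.XX/OOXO
[OO../X.XX/.OXO] X move#3: (0,2):+1/OOX./X.XX/.OXO*, (0,3):-1/OO.X/X.XX/.OXO, (1,1):+1/OO../XXXX/.OXO, (2,0):-1/OO../X.XX/XOXO
[OOX./X.XX/.OXO] end (terminal -1, O#4); searched O.../X..X/.OXO to 6

X winning at [O.../X..X/.OXO]: True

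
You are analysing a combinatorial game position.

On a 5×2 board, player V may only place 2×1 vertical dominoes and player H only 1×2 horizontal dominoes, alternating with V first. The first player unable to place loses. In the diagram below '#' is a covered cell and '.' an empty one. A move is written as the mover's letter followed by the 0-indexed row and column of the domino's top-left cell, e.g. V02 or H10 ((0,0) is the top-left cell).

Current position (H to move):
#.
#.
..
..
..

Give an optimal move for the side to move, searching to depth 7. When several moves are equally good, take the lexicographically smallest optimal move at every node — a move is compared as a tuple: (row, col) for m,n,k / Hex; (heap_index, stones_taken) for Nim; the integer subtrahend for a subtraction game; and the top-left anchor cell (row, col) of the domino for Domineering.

[#./#./../../..] H move#1: H20:-1/#./#./##/../.., H30:+1/#./#./../##/..*, H40:-1/#./#./../../##
[#./#./../##/..] V move#2: V01:-1/##/##/../##/..*, V11:-1/#./##/.#/##/..
[##/##/../##/..] H move#3: H20:+1/##/##/##/##/..*, H40:+1/##/##/../##/##
[##/##/##/##/..] end (terminal -1, V#4); searched #./#./../../.. to 7

H's best at [#./#./../../..]: H30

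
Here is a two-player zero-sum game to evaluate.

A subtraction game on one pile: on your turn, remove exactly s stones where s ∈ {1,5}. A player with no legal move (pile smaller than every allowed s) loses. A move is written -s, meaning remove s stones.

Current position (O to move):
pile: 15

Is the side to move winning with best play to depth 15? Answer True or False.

O winning at [15]: True

[15] O move#1: -1:+1/14*, -5:+1/10
[14] X move#2: -1:-1/13*, -5:-1/9
[13] O move#3: -1:+1/12*, -5:+1/8
[12] X move#4: -1:-1/11*, -5:-1/7
[11] O move#5: -1:+1/10*, -5:+1/6
[10] X move#6: -1:-1/9*, -5:-1/5
[9] O move#7: -1:+1/8*, -5:+1/4
[8] X move#8: -1:-1/7*, -5:-1/3
[7] O move#9: -1:+1/6*, -5:+1/2
[6] X move#10: -1:-1/5*, -5:-1/1
[5] O move#11: -1:+1/4*, -5:+1/0
[4] X move#12: -1:-1/3*
[3] O move#13: -1:+1/2*
[2] X move#14: -1:-1/1*
[1] O move#15: -1:+1/0*
[0] end (terminal -1, X#16); searched 15 to 15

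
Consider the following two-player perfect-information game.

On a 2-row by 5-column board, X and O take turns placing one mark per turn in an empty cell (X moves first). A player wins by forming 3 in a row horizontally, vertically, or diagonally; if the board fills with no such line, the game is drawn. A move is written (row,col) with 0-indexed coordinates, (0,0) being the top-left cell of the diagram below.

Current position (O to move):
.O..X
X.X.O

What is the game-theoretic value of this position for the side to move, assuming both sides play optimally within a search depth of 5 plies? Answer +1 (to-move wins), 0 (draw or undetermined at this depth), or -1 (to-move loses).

value(.O..X/X.X.O, O) = 0

[.O..X/X.X.O] O move#1: (0,0):-1/OO..X/X.X.O, (0,2):-1/.OO.X/X.X.O, (0,3):-1/.O.OX/X.X.O, (1,1):+0/.O..X/XOX.O*, (1,3):-1/.O..X/X.XOO
[.O..X/XOX.O] X move#2: (0,0):+0/XO..X/XOX.O*, (0,2):+0/.OX.X/XOX.O, (0,3):+0/.O.XX/XOX.O, (1,3):-1/.O..X/XOXXO
[XO..X/XOX.O] O move#3: (0,2):+0/XOO.X/XOX.O*, (0,3):+0/XO.OX/XOX.O, (1,3):+0/XO..X/XOXOO
[XOO.X/XOX.O] X move#4: (0,3):+0/XOOXX/XOX.O*, (1,3):-1/XOO.X/XOXXO
[XOOXX/XOX.O] O move#5: (1,3):+0/XOOXX/XOXOO*
[XOOXX/XOXOO] end (terminal +0, X#6); searched .O..X/X.X.O to 5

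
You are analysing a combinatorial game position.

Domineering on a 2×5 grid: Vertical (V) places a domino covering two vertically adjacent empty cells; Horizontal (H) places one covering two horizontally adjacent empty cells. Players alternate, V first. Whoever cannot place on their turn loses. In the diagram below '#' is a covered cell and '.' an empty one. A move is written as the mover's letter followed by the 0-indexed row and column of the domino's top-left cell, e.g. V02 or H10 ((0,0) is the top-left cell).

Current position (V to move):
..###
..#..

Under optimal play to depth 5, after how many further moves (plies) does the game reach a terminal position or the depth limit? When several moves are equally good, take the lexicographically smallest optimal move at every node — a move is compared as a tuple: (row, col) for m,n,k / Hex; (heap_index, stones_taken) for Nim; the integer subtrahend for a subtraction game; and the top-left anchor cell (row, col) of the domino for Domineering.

ply 1, V at ..###/..#.. | V00=+1→#.###/#.#..*; V01=+1→.####/.##..
ply 2, H at #.###/#.#.. | H13=-1→#.###/#.###*
ply 3, V at #.###/#.### | V01=+1→#####/#####*
ply 4: #####/##### is terminal -1 (H); from ..###/..#.. depth 5

PV length from [..###/..#..]: 3 plies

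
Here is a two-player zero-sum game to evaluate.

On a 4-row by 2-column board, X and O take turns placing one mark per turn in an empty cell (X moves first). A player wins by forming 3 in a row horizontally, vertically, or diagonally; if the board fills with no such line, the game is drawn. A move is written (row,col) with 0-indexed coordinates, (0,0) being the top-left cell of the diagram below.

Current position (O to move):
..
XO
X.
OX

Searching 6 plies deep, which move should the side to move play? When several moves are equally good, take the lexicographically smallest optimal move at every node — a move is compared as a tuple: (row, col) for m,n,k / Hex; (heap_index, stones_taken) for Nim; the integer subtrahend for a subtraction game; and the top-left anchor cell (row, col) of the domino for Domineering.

p1 O@[../XO/X./OX]: (0,0)[O./XO/X./OX]+0* (0,1)[.O/XO/X./OX]-1 (2,1)[../XO/XO/OX]-1
p2 X@[O./XO/X./OX]: (0,1)[OX/XO/X./OX]+0* (2,1)[O./XO/XX/OX]+0
p3 O@[OX/XO/X./OX]: (2,1)[OX/XO/XO/OX]+0*
p4 X@[OX/XO/XO/OX] terminal +0; root [../XO/X./OX] d6

O's best at [../XO/X./OX]: (0,0)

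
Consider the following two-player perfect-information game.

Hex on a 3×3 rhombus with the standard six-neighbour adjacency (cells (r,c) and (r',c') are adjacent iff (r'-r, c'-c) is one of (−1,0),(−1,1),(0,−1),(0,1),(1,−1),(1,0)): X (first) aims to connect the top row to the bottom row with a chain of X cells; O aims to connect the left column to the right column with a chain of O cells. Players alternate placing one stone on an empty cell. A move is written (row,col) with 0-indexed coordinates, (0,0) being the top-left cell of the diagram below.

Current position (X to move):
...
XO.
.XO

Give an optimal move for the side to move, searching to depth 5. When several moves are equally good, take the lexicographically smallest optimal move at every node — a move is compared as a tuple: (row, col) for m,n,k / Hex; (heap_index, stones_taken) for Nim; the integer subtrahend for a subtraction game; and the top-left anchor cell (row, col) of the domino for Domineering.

X's best at [.../XO./.XO]: (0,2)

ply 1, X at .../XO./.XO | (0,0)=-1→X../XO./.XO; (0,1)=-1→.X./XO./.XO; (0,2)=+1→..X/XO./.XO*; (1,2)=+1→.../XOX/.XO; (2,0)=+1→.../XO./XXO
ply 2, O at ..X/XO./.XO | (0,0)=-1→O.X/XO./.XO*; (0,1)=-1→.OX/XO./.XO; (1,2)=-1→..X/XOO/.XO; (2,0)=-1→..X/XO./OXO
ply 3, X at O.X/XO./.XO | (0,1)=+1→OXX/XO./.XO*; (1,2)=+1→O.X/XOX/.XO; (2,0)=+1→O.X/XO./XXO
ply 4, O at OXX/XO./.XO | (1,2)=-1→OXX/XOO/.XO*; (2,0)=-1→OXX/XO./OXO
ply 5, X at OXX/XOO/.XO | (2,0)=+1→OXX/XOO/XXO*
ply 6: OXX/XOO/XXO is terminal -1 (O); from .../XO./.XO depth 5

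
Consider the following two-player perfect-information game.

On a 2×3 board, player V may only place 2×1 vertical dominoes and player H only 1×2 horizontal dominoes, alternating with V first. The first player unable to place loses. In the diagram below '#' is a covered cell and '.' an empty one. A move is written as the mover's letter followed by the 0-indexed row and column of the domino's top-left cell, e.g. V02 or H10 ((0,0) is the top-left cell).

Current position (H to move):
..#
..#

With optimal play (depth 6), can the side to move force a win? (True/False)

H winning at [..#/..#]: True

[..#/..#] H move#1: H00:+1/###/..#*, H10:+1/..#/###
[###/..#] end (terminal -1, V#2); searched ..#/..# to 6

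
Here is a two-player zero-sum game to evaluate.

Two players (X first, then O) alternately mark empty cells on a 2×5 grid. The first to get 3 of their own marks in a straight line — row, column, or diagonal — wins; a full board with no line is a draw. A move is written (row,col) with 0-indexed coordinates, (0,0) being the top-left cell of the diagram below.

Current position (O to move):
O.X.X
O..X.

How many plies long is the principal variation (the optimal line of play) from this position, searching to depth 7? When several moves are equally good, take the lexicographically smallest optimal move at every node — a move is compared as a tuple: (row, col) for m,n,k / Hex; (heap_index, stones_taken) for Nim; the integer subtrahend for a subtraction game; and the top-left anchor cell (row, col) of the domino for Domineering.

PV length from [O.X.X/O..X.]: 2 plies

ply 1, O at O.X.X/O..X. | (0,1)=-1→OOX.X/O..X.*; (0,3)=-1→O.XOX/O..X.; (1,1)=-1→O.X.X/OO.X.; (1,2)=-1→O.X.X/O.OX.; (1,4)=-1→O.X.X/O..XO
ply 2, X at OOX.X/O..X. | (0,3)=+1→OOXXX/O..X.*; (1,1)=+1→OOX.X/OX.X.; (1,2)=+1→OOX.X/O.XX.; (1,4)=+1→OOX.X/O..XX
ply 3: OOXXX/O..X. is terminal -1 (O); from O.X.X/O..X. depth 7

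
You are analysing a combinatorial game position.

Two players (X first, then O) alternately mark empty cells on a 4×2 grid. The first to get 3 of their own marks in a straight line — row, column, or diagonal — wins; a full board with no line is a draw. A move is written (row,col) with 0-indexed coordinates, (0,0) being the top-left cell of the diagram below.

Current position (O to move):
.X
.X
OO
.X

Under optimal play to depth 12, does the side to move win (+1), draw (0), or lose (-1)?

ply 1, O at .X/.X/OO/.X | (0,0)=+0→OX/.X/OO/.X; (1,0)=+1→.X/OX/OO/.X*; (3,0)=+0→.X/.X/OO/OX
ply 2, X at .X/OX/OO/.X | (0,0)=-1→XX/OX/OO/.X*; (3,0)=-1→.X/OX/OO/XX
ply 3, O at XX/OX/OO/.X | (3,0)=+1→XX/OX/OO/OX*
ply 4: XX/OX/OO/OX is terminal -1 (X); from .X/.X/OO/.X depth 12

value(.X/.X/OO/.X, O) = +1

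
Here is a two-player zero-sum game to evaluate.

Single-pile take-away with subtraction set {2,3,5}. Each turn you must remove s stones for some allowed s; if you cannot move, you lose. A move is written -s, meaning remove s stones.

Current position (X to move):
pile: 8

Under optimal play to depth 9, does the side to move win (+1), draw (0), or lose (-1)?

[8] X move#1: -2:-1/6*, -3:-1/5, -5:-1/3
[6] O move#2: -2:-1/4, -3:-1/3, -5:+1/1*
[1] end (terminal -1, X#3); searched 8 to 9

value(8, X) = -1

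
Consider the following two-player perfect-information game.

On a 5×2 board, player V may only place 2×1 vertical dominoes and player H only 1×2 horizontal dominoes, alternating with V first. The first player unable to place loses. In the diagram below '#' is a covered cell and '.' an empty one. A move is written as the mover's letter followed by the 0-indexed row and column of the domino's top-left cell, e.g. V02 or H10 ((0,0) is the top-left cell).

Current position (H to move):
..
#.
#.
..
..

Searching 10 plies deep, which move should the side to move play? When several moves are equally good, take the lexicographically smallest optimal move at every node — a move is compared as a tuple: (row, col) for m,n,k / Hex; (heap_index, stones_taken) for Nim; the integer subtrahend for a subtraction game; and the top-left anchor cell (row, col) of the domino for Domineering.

H's best at [../#./#./../..]: H30

p1 H@[../#./#./../..]: H00[##/#./#./../..]-1 H30[../#./#./##/..]+1* H40[../#./#./../##]+1
p2 V@[../#./#./##/..]: V01[.#/##/#./##/..]-1* V11[../##/##/##/..]-1
p3 H@[.#/##/#./##/..]: H40[.#/##/#./##/##]+1*
p4 V@[.#/##/#./##/##] terminal -1; root [../#./#./../..] d10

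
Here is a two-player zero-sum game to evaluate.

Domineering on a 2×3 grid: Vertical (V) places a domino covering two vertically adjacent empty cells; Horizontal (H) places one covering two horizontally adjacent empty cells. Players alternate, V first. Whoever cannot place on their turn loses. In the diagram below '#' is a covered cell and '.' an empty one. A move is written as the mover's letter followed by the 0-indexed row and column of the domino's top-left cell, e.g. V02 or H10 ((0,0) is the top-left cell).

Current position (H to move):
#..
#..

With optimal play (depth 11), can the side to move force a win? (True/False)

p1 H@[#../#..]: H01[###/#..]+1* H11[#../###]+1
p2 V@[###/#..] terminal -1; root [#../#..] d11

H winning at [#../#..]: True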